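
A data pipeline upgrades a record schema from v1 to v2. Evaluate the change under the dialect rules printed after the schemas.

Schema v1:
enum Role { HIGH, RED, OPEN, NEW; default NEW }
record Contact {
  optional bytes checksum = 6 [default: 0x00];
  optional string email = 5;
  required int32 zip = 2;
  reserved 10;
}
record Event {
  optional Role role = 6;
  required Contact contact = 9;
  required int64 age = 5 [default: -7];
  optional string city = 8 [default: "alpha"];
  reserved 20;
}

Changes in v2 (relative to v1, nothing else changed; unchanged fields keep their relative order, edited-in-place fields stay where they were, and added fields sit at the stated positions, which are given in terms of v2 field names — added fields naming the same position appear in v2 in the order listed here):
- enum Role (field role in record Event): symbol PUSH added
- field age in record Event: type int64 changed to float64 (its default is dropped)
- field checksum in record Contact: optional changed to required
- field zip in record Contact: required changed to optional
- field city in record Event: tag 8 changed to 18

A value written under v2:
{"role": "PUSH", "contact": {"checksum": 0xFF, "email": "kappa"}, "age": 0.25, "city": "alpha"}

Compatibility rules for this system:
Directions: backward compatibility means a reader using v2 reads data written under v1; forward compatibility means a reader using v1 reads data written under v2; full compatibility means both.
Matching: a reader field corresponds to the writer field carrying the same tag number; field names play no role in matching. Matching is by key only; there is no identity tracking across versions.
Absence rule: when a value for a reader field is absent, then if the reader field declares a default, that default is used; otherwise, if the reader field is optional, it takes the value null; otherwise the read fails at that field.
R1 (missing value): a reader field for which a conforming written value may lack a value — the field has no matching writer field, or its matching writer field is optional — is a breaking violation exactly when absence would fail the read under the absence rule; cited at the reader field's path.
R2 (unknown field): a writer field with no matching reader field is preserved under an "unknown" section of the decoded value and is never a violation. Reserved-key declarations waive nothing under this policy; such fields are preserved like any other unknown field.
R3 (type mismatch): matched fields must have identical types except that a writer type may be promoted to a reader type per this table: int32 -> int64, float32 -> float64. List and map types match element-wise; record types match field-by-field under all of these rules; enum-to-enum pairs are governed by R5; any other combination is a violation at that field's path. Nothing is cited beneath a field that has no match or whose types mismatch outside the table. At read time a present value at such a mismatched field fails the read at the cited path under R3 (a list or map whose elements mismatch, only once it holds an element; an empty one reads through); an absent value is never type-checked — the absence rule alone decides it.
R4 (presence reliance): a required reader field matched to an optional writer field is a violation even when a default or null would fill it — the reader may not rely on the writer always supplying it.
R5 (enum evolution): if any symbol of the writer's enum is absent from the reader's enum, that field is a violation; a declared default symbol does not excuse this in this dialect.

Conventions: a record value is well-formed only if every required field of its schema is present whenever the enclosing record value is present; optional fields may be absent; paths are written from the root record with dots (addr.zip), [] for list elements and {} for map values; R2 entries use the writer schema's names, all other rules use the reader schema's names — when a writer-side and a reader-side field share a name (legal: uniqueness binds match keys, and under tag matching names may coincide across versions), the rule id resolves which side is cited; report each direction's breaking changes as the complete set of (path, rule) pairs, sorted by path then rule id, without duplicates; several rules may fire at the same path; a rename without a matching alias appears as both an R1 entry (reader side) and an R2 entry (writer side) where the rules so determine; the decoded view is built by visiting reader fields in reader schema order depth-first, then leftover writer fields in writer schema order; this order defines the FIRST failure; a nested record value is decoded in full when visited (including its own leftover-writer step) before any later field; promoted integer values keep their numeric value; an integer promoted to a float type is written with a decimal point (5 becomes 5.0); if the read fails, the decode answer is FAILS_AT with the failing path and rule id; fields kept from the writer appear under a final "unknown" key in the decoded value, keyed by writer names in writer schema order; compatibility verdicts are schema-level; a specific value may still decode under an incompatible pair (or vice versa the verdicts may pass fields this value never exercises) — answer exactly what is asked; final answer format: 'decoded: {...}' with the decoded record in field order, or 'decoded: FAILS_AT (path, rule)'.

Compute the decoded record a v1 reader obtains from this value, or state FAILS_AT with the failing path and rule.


the writer's type comes first in each Event pair
decoding the Event value with the v1 reader:
  read fails at role under R5
  => FAILS_AT (role, R5)
the rest of the Event diff is inert for this question:
  field age in record Event: type int64 changed to float64 (its default is dropped) -> a verdict-level change on Event — the shown value reads the same
  field checksum in record Contact: optional changed to required -> a verdict-level change on Event — the shown value reads the same
  field zip in record Contact: required changed to optional -> a verdict-level change on Event — the shown value reads the same
  field city in record Event: tag 8 changed to 18 -> inert under this dialect — no rule fires on Event and the result does not move

decoded: FAILS_AT (role, R5)


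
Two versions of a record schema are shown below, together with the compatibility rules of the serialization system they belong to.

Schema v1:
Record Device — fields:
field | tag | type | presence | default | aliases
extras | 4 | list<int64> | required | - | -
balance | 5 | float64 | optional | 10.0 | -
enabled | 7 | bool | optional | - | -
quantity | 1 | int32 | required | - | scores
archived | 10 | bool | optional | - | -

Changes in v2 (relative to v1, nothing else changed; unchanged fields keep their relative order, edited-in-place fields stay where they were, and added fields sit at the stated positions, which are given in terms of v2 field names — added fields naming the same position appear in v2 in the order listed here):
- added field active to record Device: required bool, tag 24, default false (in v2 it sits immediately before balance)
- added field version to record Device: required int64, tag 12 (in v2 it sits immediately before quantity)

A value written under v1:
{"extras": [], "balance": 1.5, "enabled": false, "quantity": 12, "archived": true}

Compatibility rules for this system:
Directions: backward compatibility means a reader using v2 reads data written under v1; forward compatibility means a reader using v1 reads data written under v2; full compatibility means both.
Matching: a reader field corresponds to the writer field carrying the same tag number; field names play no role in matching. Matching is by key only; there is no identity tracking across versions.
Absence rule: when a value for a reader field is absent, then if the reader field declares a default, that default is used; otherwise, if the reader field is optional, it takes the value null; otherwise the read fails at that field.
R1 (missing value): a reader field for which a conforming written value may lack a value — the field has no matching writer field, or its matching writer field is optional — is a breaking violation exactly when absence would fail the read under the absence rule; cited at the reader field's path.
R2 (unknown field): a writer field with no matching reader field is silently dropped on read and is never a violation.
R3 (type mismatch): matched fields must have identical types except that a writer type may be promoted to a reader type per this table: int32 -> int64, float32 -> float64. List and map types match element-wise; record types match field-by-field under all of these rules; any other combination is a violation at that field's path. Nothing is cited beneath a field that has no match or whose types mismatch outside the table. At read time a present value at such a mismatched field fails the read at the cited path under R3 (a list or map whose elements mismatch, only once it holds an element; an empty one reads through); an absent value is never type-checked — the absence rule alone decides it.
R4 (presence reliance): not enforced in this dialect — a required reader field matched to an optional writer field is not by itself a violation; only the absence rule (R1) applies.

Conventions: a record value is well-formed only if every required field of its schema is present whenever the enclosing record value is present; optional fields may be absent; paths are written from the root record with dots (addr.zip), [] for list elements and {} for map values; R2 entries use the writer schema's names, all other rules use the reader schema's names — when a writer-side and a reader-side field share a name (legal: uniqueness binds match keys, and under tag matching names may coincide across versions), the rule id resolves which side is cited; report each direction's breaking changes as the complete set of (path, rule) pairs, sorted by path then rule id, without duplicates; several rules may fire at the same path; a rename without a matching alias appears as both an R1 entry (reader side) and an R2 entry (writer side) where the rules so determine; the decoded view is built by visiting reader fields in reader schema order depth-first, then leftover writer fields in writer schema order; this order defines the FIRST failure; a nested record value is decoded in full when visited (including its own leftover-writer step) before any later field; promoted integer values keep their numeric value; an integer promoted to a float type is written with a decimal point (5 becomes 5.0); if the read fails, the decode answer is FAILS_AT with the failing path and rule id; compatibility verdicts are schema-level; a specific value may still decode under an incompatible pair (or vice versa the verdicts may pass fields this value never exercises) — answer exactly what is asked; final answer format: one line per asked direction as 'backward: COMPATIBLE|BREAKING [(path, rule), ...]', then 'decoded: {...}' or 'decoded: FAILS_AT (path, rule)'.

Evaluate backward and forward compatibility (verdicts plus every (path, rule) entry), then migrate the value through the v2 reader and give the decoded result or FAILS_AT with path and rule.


backward: BREAKING [(version, R1)]; forward: COMPATIBLE []; decoded: FAILS_AT (version, R1)

arrows below run writer -> reader for Device
backward analysis of Device with v2 as reader and v1 as writer:
  extras <- extras (list<int64> -> list<int64>, writer required)
  active has no writer counterpart
  balance <- balance (float64 -> float64, writer optional)
  enabled <- enabled (bool -> bool, writer optional)
  version has no writer counterpart
  quantity <- quantity (int32 -> int32, writer required)
  archived <- archived (bool -> bool, writer optional)
  breaking: (version, R1)
  backward on Device therefore BREAKING (1)
forward analysis of Device with v1 as reader and v2 as writer:
  extras <- extras (list<int64> -> list<int64>, writer required)
  balance <- balance (float64 -> float64, writer optional)
  enabled <- enabled (bool -> bool, writer optional)
  quantity <- quantity (int32 -> int32, writer required)
  archived <- archived (bool -> bool, writer optional)
  writer field active has no reader counterpart
  writer field version has no reader counterpart
  => no violations; forward on Device: COMPATIBLE
decoding the Device value with the v2 reader:
  extras := []
  active := false (no value, default fills)
  balance := 1.5
  enabled := false
  read fails at version under R1 (no fill)
  => FAILS_AT (version, R1)


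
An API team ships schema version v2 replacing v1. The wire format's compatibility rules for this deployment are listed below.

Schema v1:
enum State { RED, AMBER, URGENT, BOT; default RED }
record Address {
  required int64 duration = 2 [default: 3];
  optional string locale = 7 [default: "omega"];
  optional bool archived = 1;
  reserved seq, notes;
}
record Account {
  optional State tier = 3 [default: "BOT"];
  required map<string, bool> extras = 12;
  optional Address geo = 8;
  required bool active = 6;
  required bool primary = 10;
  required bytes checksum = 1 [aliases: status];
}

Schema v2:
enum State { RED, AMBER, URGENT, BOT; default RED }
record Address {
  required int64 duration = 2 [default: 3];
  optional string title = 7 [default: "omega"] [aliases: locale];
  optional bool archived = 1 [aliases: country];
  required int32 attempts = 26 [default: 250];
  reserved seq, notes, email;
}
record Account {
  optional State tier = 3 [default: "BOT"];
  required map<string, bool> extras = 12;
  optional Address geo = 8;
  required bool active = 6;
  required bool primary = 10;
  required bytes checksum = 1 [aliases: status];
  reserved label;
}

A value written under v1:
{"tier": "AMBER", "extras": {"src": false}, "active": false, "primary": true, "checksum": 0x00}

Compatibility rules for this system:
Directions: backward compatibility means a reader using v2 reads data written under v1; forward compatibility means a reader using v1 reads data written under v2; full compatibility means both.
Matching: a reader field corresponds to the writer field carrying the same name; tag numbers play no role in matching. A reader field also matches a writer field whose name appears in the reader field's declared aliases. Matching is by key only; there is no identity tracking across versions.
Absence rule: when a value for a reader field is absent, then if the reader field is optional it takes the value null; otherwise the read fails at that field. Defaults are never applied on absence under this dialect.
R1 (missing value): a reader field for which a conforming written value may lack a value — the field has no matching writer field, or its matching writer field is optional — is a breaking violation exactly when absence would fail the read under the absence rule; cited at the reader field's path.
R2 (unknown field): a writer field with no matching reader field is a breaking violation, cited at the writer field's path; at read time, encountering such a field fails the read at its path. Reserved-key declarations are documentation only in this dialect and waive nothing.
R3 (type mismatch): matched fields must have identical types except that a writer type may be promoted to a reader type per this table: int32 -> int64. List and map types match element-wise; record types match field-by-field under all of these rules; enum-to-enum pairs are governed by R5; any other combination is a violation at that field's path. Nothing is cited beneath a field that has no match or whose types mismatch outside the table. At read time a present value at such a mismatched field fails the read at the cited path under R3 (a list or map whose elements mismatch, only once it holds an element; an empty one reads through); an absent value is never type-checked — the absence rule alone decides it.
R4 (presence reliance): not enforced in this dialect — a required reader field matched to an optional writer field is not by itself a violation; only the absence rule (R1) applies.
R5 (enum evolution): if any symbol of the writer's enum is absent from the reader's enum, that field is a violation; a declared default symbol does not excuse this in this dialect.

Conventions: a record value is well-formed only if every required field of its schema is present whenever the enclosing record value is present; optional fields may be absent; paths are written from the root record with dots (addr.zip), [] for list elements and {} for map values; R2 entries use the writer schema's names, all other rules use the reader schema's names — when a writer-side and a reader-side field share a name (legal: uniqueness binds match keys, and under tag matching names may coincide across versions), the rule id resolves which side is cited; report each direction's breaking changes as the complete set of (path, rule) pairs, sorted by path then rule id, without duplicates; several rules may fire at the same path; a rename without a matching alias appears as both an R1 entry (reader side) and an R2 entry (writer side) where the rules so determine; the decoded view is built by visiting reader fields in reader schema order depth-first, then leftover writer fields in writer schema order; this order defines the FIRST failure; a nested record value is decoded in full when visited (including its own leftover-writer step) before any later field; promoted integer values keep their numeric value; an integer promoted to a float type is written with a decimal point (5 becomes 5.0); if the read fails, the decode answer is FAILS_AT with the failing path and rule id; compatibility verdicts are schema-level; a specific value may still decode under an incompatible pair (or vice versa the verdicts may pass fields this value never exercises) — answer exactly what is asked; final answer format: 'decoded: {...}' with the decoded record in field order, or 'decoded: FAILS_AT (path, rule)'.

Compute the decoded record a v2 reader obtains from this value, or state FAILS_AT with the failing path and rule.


decoded: {"tier": "AMBER", "extras": {"src": false}, "geo": null, "active": false, "primary": true, "checksum": 0x00}

each type pair in Account: writer, then reader
decoding the Account value with the v2 reader:
  tier := "AMBER"
  extras := {"src": false}
  geo := null (absent, optional -> null)
  active := false
  primary := true
  checksum := 0x00
  => decoded: {"tier": "AMBER", "extras": {"src": false}, "geo": null, "active": false, "primary": true, "checksum": 0x00}
ruling out the remaining Account differences:
  renamed field locale to title in record Address (alias locale declared on the renamed field) -> matters for Account compatibility verdicts, not for this value's decode
  added field attempts to record Address: required int32, tag 26, default 250 (in v2 it sits last) -> matters for Account compatibility verdicts, not for this value's decode


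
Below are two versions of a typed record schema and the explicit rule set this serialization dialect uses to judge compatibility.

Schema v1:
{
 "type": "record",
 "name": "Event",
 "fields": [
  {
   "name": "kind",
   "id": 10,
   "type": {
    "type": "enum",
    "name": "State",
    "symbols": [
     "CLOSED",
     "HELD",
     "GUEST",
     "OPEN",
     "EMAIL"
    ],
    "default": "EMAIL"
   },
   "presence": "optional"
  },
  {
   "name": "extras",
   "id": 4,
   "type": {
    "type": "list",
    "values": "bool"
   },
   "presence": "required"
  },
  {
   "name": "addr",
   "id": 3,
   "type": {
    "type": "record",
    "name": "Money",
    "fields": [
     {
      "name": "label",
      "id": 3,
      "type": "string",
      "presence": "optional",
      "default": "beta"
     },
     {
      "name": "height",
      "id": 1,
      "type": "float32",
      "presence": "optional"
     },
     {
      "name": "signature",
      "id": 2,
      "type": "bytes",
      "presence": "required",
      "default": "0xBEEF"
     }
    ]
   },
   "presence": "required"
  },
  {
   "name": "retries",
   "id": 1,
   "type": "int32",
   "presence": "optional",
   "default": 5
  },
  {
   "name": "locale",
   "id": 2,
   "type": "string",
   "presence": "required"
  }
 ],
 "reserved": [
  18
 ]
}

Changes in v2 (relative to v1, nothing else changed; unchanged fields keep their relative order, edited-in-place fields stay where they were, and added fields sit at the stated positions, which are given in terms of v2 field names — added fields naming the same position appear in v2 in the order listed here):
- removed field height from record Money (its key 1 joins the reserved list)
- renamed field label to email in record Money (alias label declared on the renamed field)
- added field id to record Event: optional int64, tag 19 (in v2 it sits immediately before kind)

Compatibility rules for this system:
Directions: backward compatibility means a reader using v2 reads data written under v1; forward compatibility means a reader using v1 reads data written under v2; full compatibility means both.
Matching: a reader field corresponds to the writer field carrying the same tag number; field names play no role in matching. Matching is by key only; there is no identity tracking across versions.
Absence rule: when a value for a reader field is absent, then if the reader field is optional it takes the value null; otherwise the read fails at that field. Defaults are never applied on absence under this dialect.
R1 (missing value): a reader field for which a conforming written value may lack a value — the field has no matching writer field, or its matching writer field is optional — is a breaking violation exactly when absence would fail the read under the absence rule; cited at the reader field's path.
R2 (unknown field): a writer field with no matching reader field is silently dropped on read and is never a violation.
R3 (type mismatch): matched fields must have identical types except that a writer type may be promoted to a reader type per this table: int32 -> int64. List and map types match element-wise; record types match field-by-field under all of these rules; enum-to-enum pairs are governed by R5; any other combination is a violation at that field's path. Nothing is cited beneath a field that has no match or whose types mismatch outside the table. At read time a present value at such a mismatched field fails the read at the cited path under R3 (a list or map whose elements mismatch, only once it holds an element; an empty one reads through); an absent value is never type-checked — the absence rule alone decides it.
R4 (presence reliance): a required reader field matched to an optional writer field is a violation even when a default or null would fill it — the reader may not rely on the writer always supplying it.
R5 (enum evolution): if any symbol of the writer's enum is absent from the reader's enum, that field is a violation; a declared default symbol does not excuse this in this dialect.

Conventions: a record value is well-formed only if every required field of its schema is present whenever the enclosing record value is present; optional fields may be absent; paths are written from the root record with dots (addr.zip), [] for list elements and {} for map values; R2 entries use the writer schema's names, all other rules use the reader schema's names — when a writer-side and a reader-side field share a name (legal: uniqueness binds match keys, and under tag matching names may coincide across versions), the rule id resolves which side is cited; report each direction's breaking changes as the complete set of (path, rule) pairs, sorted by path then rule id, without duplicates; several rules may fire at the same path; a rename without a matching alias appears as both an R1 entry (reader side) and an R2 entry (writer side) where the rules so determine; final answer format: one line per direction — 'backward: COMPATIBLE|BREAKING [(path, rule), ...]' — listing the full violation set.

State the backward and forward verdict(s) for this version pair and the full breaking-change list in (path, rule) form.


backward: COMPATIBLE []; forward: COMPATIBLE []

arrows below run writer -> reader for Event
backward on Event — v2 reading data written by v1:
  id has no writer counterpart
  kind: paired with writer kind (State -> State; writer optional)
  extras: paired with writer extras (list<bool> -> list<bool>; writer required)
  addr: paired with writer addr (Money -> Money; writer required)
  retries: paired with writer retries (int32 -> int32; writer optional)
  locale: paired with writer locale (string -> string; writer required)
  addr.email: paired with writer addr.label (string -> string; writer optional)
  addr.signature: paired with writer addr.signature (bytes -> bytes; writer required)
  addr.height (writer side), unknown to reader
  => backward verdict for Event: COMPATIBLE, no violations
forward on Event — v1 reading data written by v2:
  kind: paired with writer kind (State -> State; writer optional)
  extras: paired with writer extras (list<bool> -> list<bool>; writer required)
  addr: paired with writer addr (Money -> Money; writer required)
  retries: paired with writer retries (int32 -> int32; writer optional)
  locale: paired with writer locale (string -> string; writer required)
  id (writer side), unknown to reader
  addr.label: paired with writer addr.email (string -> string; writer optional)
  addr.height has no writer counterpart
  addr.signature: paired with writer addr.signature (bytes -> bytes; writer required)
  => forward verdict for Event: COMPATIBLE, no violations


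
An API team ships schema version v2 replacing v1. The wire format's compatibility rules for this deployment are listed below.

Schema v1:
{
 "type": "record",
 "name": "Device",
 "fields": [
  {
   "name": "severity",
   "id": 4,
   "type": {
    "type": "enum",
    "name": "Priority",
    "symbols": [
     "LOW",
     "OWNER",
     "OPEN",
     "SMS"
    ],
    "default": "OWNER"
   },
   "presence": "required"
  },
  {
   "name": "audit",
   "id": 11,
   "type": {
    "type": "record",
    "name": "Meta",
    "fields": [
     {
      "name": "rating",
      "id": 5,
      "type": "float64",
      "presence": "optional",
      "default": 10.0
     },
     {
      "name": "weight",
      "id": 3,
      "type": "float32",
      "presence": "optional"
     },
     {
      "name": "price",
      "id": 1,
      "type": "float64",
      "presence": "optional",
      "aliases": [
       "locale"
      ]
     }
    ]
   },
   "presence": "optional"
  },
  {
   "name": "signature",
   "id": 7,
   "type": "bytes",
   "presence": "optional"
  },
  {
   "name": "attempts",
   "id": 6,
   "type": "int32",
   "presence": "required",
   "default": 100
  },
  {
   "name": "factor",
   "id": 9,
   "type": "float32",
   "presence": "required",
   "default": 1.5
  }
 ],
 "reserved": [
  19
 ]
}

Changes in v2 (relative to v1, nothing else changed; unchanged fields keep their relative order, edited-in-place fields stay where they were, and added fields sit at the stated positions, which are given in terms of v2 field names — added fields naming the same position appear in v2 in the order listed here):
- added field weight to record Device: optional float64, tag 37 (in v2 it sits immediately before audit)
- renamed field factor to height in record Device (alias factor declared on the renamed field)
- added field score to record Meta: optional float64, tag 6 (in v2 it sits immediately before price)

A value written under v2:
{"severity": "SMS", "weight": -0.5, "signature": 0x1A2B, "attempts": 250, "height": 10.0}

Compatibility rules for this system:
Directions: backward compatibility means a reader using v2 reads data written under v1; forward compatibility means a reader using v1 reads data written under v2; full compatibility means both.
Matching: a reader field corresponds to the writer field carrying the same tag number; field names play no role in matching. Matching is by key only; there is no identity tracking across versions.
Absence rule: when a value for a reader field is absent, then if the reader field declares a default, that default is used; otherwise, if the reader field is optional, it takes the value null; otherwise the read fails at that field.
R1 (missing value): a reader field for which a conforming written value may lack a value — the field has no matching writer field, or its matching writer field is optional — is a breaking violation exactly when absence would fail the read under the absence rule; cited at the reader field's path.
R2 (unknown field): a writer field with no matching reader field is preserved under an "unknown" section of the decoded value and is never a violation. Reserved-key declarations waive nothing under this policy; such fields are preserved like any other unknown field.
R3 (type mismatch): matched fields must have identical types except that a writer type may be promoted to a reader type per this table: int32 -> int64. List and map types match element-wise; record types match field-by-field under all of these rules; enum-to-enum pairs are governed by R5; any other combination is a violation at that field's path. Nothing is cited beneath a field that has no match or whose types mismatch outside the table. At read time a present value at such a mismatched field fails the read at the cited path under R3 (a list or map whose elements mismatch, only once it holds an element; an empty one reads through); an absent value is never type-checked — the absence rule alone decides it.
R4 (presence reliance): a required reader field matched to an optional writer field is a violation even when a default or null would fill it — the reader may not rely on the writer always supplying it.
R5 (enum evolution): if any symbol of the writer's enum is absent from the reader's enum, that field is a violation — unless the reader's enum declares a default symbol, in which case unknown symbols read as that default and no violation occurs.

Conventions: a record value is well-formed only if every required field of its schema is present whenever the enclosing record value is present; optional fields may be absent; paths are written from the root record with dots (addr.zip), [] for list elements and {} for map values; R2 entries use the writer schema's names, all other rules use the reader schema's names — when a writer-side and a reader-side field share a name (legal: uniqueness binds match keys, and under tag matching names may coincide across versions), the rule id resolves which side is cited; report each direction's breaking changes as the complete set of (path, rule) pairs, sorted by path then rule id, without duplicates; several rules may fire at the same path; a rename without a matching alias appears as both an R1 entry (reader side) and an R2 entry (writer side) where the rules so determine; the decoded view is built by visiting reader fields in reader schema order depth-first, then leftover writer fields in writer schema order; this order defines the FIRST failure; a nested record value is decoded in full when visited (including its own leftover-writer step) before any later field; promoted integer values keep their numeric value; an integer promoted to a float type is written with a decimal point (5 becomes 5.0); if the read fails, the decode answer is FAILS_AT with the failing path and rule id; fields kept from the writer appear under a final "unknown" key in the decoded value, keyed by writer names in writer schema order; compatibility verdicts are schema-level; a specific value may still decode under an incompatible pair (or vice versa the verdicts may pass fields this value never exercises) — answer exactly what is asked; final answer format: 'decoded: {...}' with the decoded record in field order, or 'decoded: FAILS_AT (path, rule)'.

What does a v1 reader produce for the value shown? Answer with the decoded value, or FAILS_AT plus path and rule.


arrows below run writer -> reader for Device
decoding the Device value with the v1 reader:
  severity := "SMS"
  audit := null (not supplied -> null)
  signature := 0x1A2B
  attempts := 250
  factor := 10.0 (from writer height)
  writer weight: kept under "unknown"
  => decoded: {"severity": "SMS", "audit": null, "signature": 0x1A2B, "attempts": 250, "factor": 10.0, "unknown": {"weight": -0.5}}
remaining Device differences; none change what is asked:
  renamed field factor to height in record Device (alias factor declared on the renamed field) -> fires no rule on Device under this dialect and leaves the result unchanged
  added field score to record Meta: optional float64, tag 6 (in v2 it sits immediately before price) -> fires no rule on Device under this dialect and leaves the result unchanged

decoded: {"severity": "SMS", "audit": null, "signature": 0x1A2B, "attempts": 250, "factor": 10.0, "unknown": {"weight": -0.5}}


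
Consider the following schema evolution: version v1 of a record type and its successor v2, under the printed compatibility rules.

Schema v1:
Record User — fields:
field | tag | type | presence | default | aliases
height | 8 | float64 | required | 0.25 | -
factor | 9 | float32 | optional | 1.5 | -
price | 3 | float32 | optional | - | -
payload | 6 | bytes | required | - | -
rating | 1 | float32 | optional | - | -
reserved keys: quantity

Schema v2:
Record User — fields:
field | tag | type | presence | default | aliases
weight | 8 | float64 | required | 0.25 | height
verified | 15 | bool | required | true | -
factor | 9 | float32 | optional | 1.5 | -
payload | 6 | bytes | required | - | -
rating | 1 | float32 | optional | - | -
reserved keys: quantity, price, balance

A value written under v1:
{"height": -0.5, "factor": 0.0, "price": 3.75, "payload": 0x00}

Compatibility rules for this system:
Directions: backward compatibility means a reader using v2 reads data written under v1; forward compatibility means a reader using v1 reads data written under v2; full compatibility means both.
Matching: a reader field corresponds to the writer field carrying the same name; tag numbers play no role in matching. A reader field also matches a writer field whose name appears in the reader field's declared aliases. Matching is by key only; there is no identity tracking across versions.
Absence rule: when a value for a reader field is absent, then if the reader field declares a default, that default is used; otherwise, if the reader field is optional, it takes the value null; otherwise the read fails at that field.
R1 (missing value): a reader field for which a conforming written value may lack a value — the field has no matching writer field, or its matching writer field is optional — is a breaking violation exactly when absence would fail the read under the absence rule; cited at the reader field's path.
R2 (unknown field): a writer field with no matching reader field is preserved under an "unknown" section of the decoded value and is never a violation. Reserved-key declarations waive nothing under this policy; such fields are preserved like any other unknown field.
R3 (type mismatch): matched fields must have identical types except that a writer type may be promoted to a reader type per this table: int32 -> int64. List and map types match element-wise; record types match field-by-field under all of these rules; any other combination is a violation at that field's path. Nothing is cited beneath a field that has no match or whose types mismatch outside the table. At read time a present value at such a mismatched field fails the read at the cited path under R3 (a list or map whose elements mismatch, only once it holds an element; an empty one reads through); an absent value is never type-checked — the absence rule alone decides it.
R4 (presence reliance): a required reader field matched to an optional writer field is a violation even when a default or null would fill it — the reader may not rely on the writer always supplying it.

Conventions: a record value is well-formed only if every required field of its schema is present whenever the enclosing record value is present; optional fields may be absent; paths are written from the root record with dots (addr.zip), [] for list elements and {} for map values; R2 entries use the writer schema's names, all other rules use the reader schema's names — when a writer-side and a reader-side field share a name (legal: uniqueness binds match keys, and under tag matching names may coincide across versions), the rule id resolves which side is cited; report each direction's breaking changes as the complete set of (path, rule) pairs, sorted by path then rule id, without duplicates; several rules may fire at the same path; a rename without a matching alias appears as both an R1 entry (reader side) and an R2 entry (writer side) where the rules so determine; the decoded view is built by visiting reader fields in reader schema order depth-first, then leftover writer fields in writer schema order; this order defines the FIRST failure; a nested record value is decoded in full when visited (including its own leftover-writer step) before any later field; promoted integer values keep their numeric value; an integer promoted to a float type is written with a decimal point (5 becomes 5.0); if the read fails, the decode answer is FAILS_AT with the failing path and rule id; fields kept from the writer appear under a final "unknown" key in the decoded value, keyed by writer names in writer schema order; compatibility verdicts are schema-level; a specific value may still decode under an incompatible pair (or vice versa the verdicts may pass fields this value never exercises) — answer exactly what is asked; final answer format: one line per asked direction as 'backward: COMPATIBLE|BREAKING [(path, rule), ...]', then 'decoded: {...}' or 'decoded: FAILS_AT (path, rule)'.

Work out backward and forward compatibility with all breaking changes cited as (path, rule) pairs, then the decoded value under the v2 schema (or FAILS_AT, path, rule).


each type pair in User: writer, then reader
backward analysis of User with v2 as reader and v1 as writer:
  weight: paired with writer height (float64 -> float64; writer required)
  verified: no writer match
  factor: paired with writer factor (float32 -> float32; writer optional)
  payload: paired with writer payload (bytes -> bytes; writer required)
  rating: paired with writer rating (float32 -> float32; writer optional)
  leftover writer field: price
  nothing fires on User: backward is COMPATIBLE
forward analysis of User with v1 as reader and v2 as writer:
  height: no writer match
  factor: paired with writer factor (float32 -> float32; writer optional)
  price: no writer match
  payload: paired with writer payload (bytes -> bytes; writer required)
  rating: paired with writer rating (float32 -> float32; writer optional)
  leftover writer field: weight
  leftover writer field: verified
  nothing fires on User: forward is COMPATIBLE
decode walk for User under reader schema v2:
  weight := -0.5 (from writer height)
  verified := true (absent -> default)
  factor := 0.0
  payload := 0x00
  rating := null (absent, optional -> null)
  writer price: kept under "unknown"
  => decoded: {"weight": -0.5, "verified": true, "factor": 0.0, "payload": 0x00, "rating": null, "unknown": {"price": 3.75}}

backward: COMPATIBLE []; forward: COMPATIBLE []; decoded: {"weight": -0.5, "verified": true, "factor": 0.0, "payload": 0x00, "rating": null, "unknown": {"price": 3.75}}


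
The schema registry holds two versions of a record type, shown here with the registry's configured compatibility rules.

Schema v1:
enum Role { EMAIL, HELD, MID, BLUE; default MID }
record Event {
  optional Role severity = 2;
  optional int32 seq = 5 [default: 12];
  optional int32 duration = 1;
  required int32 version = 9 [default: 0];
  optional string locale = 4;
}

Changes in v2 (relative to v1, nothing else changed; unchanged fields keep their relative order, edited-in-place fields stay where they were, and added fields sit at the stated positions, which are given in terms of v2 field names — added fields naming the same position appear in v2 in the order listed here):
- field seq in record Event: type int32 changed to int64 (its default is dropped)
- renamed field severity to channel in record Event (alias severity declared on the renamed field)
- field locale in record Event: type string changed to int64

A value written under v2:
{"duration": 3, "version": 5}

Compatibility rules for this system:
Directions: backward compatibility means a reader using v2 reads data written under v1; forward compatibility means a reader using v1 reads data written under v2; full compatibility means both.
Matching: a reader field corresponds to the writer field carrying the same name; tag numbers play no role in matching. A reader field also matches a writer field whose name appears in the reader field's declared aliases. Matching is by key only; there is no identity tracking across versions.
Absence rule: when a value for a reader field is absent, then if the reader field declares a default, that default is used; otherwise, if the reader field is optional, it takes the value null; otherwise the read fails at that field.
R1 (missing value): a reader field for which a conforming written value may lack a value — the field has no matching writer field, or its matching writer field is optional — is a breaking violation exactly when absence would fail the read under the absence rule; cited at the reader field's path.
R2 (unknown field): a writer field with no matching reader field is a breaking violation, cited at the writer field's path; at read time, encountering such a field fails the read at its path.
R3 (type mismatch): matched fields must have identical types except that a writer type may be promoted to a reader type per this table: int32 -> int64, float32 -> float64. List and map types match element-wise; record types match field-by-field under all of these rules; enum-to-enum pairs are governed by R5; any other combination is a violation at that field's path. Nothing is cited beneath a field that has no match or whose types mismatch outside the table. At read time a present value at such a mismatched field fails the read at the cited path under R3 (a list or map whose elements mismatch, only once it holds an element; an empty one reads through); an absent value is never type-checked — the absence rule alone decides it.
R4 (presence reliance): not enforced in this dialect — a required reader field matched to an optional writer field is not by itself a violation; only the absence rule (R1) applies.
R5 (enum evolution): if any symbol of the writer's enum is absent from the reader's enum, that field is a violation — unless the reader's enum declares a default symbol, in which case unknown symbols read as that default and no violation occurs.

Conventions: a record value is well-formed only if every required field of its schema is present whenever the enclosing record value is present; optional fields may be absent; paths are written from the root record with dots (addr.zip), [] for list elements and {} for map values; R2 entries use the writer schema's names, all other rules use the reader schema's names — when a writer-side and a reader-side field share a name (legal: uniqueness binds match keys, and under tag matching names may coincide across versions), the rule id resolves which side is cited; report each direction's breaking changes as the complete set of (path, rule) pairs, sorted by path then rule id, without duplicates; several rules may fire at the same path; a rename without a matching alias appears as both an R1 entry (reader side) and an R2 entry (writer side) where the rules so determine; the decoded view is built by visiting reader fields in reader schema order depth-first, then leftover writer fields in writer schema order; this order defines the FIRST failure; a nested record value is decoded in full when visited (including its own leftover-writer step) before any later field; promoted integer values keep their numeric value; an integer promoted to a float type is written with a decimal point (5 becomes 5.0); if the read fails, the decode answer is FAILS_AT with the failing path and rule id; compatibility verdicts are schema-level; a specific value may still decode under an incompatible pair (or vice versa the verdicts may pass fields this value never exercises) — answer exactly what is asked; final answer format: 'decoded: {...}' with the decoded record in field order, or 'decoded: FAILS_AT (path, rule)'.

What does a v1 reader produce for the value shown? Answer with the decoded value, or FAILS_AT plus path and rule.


decoded: {"severity": null, "seq": 12, "duration": 3, "version": 5, "locale": null}

the writer's type comes first in each Event pair
decoding the Event value with the v1 reader:
  severity := null (absent, optional -> null)
  seq := 12 (absent -> default)
  duration := 3
  version := 5
  locale := null (absent, optional -> null)
  => decoded: {"severity": null, "seq": 12, "duration": 3, "version": 5, "locale": null}
ruling out the remaining Event differences:
  field seq in record Event: type int32 changed to int64 (its default is dropped) -> changes Event's schema-level verdicts only — the decode of this value is the same
  renamed field severity to channel in record Event (alias severity declared on the renamed field) -> changes Event's schema-level verdicts only — the decode of this value is the same
  field locale in record Event: type string changed to int64 -> changes Event's schema-level verdicts only — the decode of this value is the same
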